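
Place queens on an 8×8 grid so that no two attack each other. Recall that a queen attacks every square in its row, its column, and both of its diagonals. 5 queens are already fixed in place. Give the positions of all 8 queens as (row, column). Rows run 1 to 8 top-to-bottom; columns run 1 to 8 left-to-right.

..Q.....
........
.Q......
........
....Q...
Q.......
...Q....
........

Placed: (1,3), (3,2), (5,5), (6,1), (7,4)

Row 2: attacked by (1,3)→{2,3,4}; (3,2)→{1,2,3}; (5,5)→{2,5,8}; (6,1)→{1,5}; (7,4)→{4}. Safe: 6, 7. Place at column 7.
Row 4: attacked by (1,3)→{3,6}; (2,7)→{5,7}; (3,2)→{1,2,3}; (5,5)→{4,5,6}; (6,1)→{1,3}; (7,4)→{1,4,7}. Safe: 8. Place at column 8.
Row 8: attacked by (1,3)→{3}; (2,7)→{1,7}; (3,2)→{2,7}; (4,8)→{4,8}; (5,5)→{2,5,8}; (6,1)→{1,3}; (7,4)→{3,4,5}. Safe: 6. Place at column 6.
Columns [3, 7, 2, 8, 5, 1, 4, 6], r−c [-2, -5, 1, -4, 0, 5, 3, 2], r+c [4, 9, 5, 12, 10, 7, 11, 14] are all distinct, so no two queens attack.

(1,3) (2,7) (3,2) (4,8) (5,5) (6,1) (7,4) (8,6)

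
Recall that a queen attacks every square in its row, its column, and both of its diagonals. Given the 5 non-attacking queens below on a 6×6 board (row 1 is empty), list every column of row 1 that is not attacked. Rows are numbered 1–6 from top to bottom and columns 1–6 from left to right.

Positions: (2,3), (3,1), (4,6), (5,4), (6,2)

columns 5

(2,3) attacks row 1 at column 3 and diagonals 2, 4.
(3,1) attacks row 1 at column 1 and diagonals 3.
(4,6) attacks row 1 at column 6 and diagonals 3.
(5,4) attacks row 1 at column 4.
(6,2) attacks row 1 at column 2.
Attacked columns: {1, 2, 3, 4, 6}. Safe: {5}.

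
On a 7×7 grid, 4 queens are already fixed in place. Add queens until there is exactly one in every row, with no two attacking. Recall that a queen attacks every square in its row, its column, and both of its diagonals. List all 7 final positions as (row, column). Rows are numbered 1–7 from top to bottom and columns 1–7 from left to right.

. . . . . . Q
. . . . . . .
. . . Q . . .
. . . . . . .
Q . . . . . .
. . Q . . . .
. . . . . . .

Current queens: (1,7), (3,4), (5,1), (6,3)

Row 2: attacked by (1,7)→{6,7}; (3,4)→{3,4,5}; (5,1)→{1,4}; (6,3)→{3,7}. Safe: 2. Place at column 2.
Row 4: attacked by (1,7)→{4,7}; (2,2)→{2,4}; (3,4)→{3,4,5}; (5,1)→{1,2}; (6,3)→{1,3,5}. Safe: 6. Place at column 6.
Row 7: attacked by (1,7)→{1,7}; (2,2)→{2,7}; (3,4)→{4}; (4,6)→{3,6}; (5,1)→{1,3}; (6,3)→{2,3,4}. Safe: 5. Place at column 5.
Columns [7, 2, 4, 6, 1, 3, 5], r−c [-6, 0, -1, -2, 4, 3, 2], r+c [8, 4, 7, 10, 6, 9, 12] are all distinct, so no two queens attack.

(1,7) (2,2) (3,4) (4,6) (5,1) (6,3) (7,5)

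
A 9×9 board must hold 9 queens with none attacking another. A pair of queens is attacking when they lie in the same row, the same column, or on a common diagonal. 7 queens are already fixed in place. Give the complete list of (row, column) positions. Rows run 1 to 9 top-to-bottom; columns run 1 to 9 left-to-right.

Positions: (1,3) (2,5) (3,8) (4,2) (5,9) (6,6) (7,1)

(1,3) (2,5) (3,8) (4,2) (5,9) (6,6) (7,1) (8,7) (9,4)

Row 8: attacked by (1,3)→{3}; (2,5)→{5}; (3,8)→{3,8}; (4,2)→{2,6}; (5,9)→{6,9}; (6,6)→{4,6,8}; (7,1)→{1,2}. Safe: 7. Place at column 7.
Row 9: attacked by (1,3)→{3}; (2,5)→{5}; (3,8)→{2,8}; (4,2)→{2,7}; (5,9)→{5,9}; (6,6)→{3,6,9}; (7,1)→{1,3}; (8,7)→{6,7,8}. Safe: 4. Place at column 4.
Columns [3, 5, 8, 2, 9, 6, 1, 7, 4], r−c [-2, -3, -5, 2, -4, 0, 6, 1, 5], r+c [4, 7, 11, 6, 14, 12, 8, 15, 13] are all distinct, so no two queens attack.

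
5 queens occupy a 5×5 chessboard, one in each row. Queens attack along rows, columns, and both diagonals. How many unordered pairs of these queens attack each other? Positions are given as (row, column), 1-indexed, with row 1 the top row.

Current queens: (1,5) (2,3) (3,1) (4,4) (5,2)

0

All columns are distinct and no two queens satisfy |Δrow| = |Δcol|, so no pair attacks.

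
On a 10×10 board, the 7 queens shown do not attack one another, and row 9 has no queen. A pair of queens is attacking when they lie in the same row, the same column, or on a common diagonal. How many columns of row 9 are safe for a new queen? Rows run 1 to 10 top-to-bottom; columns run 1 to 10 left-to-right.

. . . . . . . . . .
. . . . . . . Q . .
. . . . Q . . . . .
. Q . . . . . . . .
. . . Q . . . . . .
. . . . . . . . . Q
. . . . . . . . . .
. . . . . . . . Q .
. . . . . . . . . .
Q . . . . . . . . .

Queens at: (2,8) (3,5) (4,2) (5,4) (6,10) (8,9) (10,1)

(2,8) attacks row 9 at column 8 and diagonals 1.
(3,5) attacks row 9 at column 5.
(4,2) attacks row 9 at column 2 and diagonals 7.
(5,4) attacks row 9 at column 4 and diagonals 8.
(6,10) attacks row 9 at column 10 and diagonals 7.
(8,9) attacks row 9 at column 9 and diagonals 8, 10.
(10,1) attacks row 9 at column 1 and diagonals 2.
Attacked columns: {1, 2, 4, 5, 7, 8, 9, 10}. Safe: {3, 6}.

2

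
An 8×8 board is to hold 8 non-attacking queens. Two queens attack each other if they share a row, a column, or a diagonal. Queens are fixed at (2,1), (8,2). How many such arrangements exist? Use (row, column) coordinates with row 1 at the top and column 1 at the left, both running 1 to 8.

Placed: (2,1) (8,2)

Branch on row 1: col 3 → 0; col 4 → 1; col 5 → 0; col 6 → 0; col 7 → 0; col 8 → 0.
Sum: 0 + 1 + 0 + 0 + 0 + 0 = 1.

1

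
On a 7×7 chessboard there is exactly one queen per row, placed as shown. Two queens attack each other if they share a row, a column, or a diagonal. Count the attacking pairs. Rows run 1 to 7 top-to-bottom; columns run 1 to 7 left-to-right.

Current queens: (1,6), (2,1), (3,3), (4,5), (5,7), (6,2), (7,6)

Same column: (1,6)–(7,6) (column 6).
Same diagonal: (2,1)–(7,6) (|2−7| = |1−6| = 5).
Total attacking pairs: 2.

2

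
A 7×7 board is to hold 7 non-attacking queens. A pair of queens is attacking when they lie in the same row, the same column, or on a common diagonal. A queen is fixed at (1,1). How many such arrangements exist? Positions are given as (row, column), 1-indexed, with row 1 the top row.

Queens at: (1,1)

Branch on row 2: col 3 → 1; col 4 → 1; col 5 → 1; col 6 → 1; col 7 → 0.
Sum: 1 + 1 + 1 + 1 + 0 = 4.

4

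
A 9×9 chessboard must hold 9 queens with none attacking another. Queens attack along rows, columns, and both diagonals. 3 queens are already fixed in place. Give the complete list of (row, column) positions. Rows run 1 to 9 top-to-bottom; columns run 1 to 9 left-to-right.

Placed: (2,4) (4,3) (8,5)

Row 1: attacked by (2,4)→{3,4,5}; (4,3)→{3,6}; (8,5)→{5}. Safe: 1, 2, 7, 8, 9. Place at column 2.
Row 3: attacked by (1,2)→{2,4}; (2,4)→{3,4,5}; (4,3)→{2,3,4}; (8,5)→{5}. Safe: 1, 6, 7, 8, 9. Place at column 8.
Row 5: attacked by (1,2)→{2,6}; (2,4)→{1,4,7}; (3,8)→{6,8}; (4,3)→{2,3,4}; (8,5)→{2,5,8}. Safe: 9. Place at column 9.
Row 6: attacked by (1,2)→{2,7}; (2,4)→{4,8}; (3,8)→{5,8}; (4,3)→{1,3,5}; (5,9)→{8,9}; (8,5)→{3,5,7}. Safe: 6. Place at column 6.
Row 7: attacked by (1,2)→{2,8}; (2,4)→{4,9}; (3,8)→{4,8}; (4,3)→{3,6}; (5,9)→{7,9}; (6,6)→{5,6,7}; (8,5)→{4,5,6}. Safe: 1. Place at column 1.
Row 9: attacked by (1,2)→{2}; (2,4)→{4}; (3,8)→{2,8}; (4,3)→{3,8}; (5,9)→{5,9}; (6,6)→{3,6,9}; (7,1)→{1,3}; (8,5)→{4,5,6}. Safe: 7. Place at column 7.
Columns [2, 4, 8, 3, 9, 6, 1, 5, 7], r−c [-1, -2, -5, 1, -4, 0, 6, 3, 2], r+c [3, 6, 11, 7, 14, 12, 8, 13, 16] are all distinct, so no two queens attack.

(1,2) (2,4) (3,8) (4,3) (5,9) (6,6) (7,1) (8,5) (9,7)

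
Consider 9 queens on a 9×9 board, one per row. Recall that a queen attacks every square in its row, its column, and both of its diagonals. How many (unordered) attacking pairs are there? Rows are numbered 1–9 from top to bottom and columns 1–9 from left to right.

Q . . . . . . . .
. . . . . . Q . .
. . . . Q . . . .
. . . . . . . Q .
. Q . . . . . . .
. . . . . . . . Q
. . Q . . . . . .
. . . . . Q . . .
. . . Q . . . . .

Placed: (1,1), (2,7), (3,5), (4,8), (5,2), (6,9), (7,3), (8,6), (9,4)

0

All columns are distinct and no two queens satisfy |Δrow| = |Δcol|, so no pair attacks.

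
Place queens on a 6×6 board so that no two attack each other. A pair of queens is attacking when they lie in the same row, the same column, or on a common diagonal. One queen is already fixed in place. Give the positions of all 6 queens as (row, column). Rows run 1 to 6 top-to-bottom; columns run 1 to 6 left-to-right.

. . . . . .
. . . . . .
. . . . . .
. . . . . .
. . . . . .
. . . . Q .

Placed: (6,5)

Row 1: attacked by (6,5)→{5}. Safe: 1, 2, 3, 4, 6. Place at column 2.
Row 2: attacked by (1,2)→{1,2,3}; (6,5)→{1,5}. Safe: 4, 6. Place at column 4.
Row 3: attacked by (1,2)→{2,4}; (2,4)→{3,4,5}; (6,5)→{2,5}. Safe: 1, 6. Place at column 6.
Row 4: attacked by (1,2)→{2,5}; (2,4)→{2,4,6}; (3,6)→{5,6}; (6,5)→{3,5}. Safe: 1. Place at column 1.
Row 5: attacked by (1,2)→{2,6}; (2,4)→{1,4}; (3,6)→{4,6}; (4,1)→{1,2}; (6,5)→{4,5,6}. Safe: 3. Place at column 3.
Columns [2, 4, 6, 1, 3, 5], r−c [-1, -2, -3, 3, 2, 1], r+c [3, 6, 9, 5, 8, 11] are all distinct, so no two queens attack.

(1,2) (2,4) (3,6) (4,1) (5,3) (6,5)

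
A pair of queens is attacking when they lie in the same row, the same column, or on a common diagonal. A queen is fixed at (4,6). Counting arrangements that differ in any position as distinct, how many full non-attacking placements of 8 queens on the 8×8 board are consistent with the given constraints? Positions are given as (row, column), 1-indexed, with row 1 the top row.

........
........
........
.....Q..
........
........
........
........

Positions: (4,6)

12

Branch on row 1: col 1 → 2; col 2 → 1; col 4 → 1; col 5 → 6; col 7 → 1; col 8 → 1.
Sum: 2 + 1 + 1 + 6 + 1 + 1 = 12.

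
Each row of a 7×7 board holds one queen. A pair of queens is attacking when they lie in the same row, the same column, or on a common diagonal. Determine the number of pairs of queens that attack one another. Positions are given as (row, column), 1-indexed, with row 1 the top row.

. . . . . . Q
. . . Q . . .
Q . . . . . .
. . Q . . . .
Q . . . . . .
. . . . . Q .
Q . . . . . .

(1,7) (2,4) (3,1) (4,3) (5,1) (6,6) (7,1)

Same column: (3,1)–(5,1) (column 1); (3,1)–(7,1) (column 1); (5,1)–(7,1) (column 1).
Same diagonal: (1,7)–(7,1) (|1−7| = |7−1| = 6); (2,4)–(5,1) (|2−5| = |4−1| = 3).
Total attacking pairs: 5.

5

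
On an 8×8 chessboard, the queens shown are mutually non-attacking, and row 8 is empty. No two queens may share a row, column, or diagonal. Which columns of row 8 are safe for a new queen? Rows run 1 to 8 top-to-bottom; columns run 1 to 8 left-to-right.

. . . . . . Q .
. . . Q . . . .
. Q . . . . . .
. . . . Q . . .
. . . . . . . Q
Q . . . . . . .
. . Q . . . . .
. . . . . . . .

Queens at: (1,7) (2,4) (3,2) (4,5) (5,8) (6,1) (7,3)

(1,7) attacks row 8 at column 7.
(2,4) attacks row 8 at column 4.
(3,2) attacks row 8 at column 2 and diagonals 7.
(4,5) attacks row 8 at column 5 and diagonals 1.
(5,8) attacks row 8 at column 8 and diagonals 5.
(6,1) attacks row 8 at column 1 and diagonals 3.
(7,3) attacks row 8 at column 3 and diagonals 2, 4.
Attacked columns: {1, 2, 3, 4, 5, 7, 8}. Safe: {6}.

columns 6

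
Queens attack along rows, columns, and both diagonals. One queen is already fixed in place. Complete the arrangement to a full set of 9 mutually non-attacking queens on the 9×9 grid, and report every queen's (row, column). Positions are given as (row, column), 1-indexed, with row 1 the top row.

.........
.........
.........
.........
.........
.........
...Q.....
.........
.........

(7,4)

Row 1: attacked by (7,4)→{4}. Safe: 1, 2, 3, 5, 6, 7, 8, 9. Place at column 2.
Row 2: attacked by (1,2)→{1,2,3}; (7,4)→{4,9}. Safe: 5, 6, 7, 8. Place at column 6.
Row 3: attacked by (1,2)→{2,4}; (2,6)→{5,6,7}; (7,4)→{4,8}. Safe: 1, 3, 9. Place at column 9.
Row 4: attacked by (1,2)→{2,5}; (2,6)→{4,6,8}; (3,9)→{8,9}; (7,4)→{1,4,7}. Safe: 3. Place at column 3.
Row 5: attacked by (1,2)→{2,6}; (2,6)→{3,6,9}; (3,9)→{7,9}; (4,3)→{2,3,4}; (7,4)→{2,4,6}. Safe: 1, 5, 8. Place at column 5.
Row 6: attacked by (1,2)→{2,7}; (2,6)→{2,6}; (3,9)→{6,9}; (4,3)→{1,3,5}; (5,5)→{4,5,6}; (7,4)→{3,4,5}. Safe: 8. Place at column 8.
Row 8: attacked by (1,2)→{2,9}; (2,6)→{6}; (3,9)→{4,9}; (4,3)→{3,7}; (5,5)→{2,5,8}; (6,8)→{6,8}; (7,4)→{3,4,5}. Safe: 1. Place at column 1.
Row 9: attacked by (1,2)→{2}; (2,6)→{6}; (3,9)→{3,9}; (4,3)→{3,8}; (5,5)→{1,5,9}; (6,8)→{5,8}; (7,4)→{2,4,6}; (8,1)→{1,2}. Safe: 7. Place at column 7.
Columns [2, 6, 9, 3, 5, 8, 4, 1, 7], r−c [-1, -4, -6, 1, 0, -2, 3, 7, 2], r+c [3, 8, 12, 7, 10, 14, 11, 9, 16] are all distinct, so no two queens attack.

(1,2) (2,6) (3,9) (4,3) (5,5) (6,8) (7,4) (8,1) (9,7)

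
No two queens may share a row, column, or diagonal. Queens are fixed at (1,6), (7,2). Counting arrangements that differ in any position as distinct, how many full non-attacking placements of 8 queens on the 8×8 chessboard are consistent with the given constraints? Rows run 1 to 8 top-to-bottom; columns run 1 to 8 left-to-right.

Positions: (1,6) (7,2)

5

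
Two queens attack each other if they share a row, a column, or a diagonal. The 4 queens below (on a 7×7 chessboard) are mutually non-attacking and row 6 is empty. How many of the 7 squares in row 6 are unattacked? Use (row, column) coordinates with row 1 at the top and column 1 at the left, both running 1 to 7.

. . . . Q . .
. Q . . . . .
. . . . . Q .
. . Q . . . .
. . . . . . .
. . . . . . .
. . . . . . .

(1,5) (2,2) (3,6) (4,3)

(1,5) attacks row 6 at column 5.
(2,2) attacks row 6 at column 2 and diagonals 6.
(3,6) attacks row 6 at column 6 and diagonals 3.
(4,3) attacks row 6 at column 3 and diagonals 1, 5.
Attacked columns: {1, 2, 3, 5, 6}. Safe: {4, 7}.

2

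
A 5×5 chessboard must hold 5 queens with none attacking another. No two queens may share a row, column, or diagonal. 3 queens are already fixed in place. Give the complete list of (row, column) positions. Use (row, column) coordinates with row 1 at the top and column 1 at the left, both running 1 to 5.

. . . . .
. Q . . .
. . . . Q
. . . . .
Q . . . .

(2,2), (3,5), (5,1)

Row 1: attacked by (2,2)→{1,2,3}; (3,5)→{3,5}; (5,1)→{1,5}. Safe: 4. Place at column 4.
Row 4: attacked by (1,4)→{1,4}; (2,2)→{2,4}; (3,5)→{4,5}; (5,1)→{1,2}. Safe: 3. Place at column 3.
Columns [4, 2, 5, 3, 1], r−c [-3, 0, -2, 1, 4], r+c [5, 4, 8, 7, 6] are all distinct, so no two queens attack.

(1,4) (2,2) (3,5) (4,3) (5,1)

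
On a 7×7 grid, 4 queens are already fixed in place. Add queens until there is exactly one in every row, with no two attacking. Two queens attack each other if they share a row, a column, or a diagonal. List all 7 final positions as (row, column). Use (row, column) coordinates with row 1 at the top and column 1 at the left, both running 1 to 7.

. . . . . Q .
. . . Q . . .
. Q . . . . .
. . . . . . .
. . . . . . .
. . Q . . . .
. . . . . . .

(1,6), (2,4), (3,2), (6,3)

(1,6) (2,4) (3,2) (4,7) (5,5) (6,3) (7,1)

Row 4: attacked by (1,6)→{3,6}; (2,4)→{2,4,6}; (3,2)→{1,2,3}; (6,3)→{1,3,5}. Safe: 7. Place at column 7.
Row 5: attacked by (1,6)→{2,6}; (2,4)→{1,4,7}; (3,2)→{2,4}; (4,7)→{6,7}; (6,3)→{2,3,4}. Safe: 5. Place at column 5.
Row 7: attacked by (1,6)→{6}; (2,4)→{4}; (3,2)→{2,6}; (4,7)→{4,7}; (5,5)→{3,5,7}; (6,3)→{2,3,4}. Safe: 1. Place at column 1.
Columns [6, 4, 2, 7, 5, 3, 1], r−c [-5, -2, 1, -3, 0, 3, 6], r+c [7, 6, 5, 11, 10, 9, 8] are all distinct, so no two queens attack.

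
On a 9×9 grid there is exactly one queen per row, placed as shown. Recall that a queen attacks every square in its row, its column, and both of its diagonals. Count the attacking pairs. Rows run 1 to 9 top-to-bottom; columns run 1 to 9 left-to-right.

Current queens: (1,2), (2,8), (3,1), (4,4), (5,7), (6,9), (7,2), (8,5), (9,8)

Same column: (1,2)–(7,2) (column 2); (2,8)–(9,8) (column 8).
Total attacking pairs: 2.

2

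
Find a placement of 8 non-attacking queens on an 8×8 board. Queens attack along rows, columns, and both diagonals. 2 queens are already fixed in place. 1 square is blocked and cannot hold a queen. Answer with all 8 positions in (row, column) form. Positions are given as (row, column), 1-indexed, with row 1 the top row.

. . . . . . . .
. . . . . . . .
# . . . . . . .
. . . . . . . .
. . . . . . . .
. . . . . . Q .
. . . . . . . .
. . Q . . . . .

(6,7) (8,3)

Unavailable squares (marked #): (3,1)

(1,6) (2,4) (3,2) (4,8) (5,5) (6,7) (7,1) (8,3)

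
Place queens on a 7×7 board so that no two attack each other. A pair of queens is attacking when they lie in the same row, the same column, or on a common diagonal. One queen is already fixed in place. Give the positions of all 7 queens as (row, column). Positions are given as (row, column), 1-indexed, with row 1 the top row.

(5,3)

(1,2) (2,4) (3,6) (4,1) (5,3) (6,5) (7,7)

Row 1: attacked by (5,3)→{3,7}. Safe: 1, 2, 4, 5, 6. Place at column 2.
Row 2: attacked by (1,2)→{1,2,3}; (5,3)→{3,6}. Safe: 4, 5, 7. Place at column 4.
Row 3: attacked by (1,2)→{2,4}; (2,4)→{3,4,5}; (5,3)→{1,3,5}. Safe: 6, 7. Place at column 6.
Row 4: attacked by (1,2)→{2,5}; (2,4)→{2,4,6}; (3,6)→{5,6,7}; (5,3)→{2,3,4}. Safe: 1. Place at column 1.
Row 6: attacked by (1,2)→{2,7}; (2,4)→{4}; (3,6)→{3,6}; (4,1)→{1,3}; (5,3)→{2,3,4}. Safe: 5. Place at column 5.
Row 7: attacked by (1,2)→{2}; (2,4)→{4}; (3,6)→{2,6}; (4,1)→{1,4}; (5,3)→{1,3,5}; (6,5)→{4,5,6}. Safe: 7. Place at column 7.
Columns [2, 4, 6, 1, 3, 5, 7], r−c [-1, -2, -3, 3, 2, 1, 0], r+c [3, 6, 9, 5, 8, 11, 14] are all distinct, so no two queens attack.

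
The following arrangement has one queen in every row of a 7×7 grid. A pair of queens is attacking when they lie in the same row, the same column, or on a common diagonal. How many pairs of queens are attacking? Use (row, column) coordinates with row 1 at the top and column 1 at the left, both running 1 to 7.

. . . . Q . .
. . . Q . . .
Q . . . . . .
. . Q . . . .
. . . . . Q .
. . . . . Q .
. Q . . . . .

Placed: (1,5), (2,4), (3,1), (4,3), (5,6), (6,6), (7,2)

Same column: (5,6)–(6,6) (column 6).
Same diagonal: (1,5)–(2,4) (|1−2| = |5−4| = 1).
Total attacking pairs: 2.

2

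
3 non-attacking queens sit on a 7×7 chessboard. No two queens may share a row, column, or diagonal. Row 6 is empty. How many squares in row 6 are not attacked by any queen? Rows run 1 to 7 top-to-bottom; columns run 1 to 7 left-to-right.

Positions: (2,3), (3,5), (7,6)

2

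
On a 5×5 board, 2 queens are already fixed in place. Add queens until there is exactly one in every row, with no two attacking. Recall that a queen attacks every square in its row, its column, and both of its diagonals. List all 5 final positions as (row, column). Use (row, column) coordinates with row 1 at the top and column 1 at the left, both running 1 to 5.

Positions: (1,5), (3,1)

Row 2: attacked by (1,5)→{4,5}; (3,1)→{1,2}. Safe: 3. Place at column 3.
Row 4: attacked by (1,5)→{2,5}; (2,3)→{1,3,5}; (3,1)→{1,2}. Safe: 4. Place at column 4.
Row 5: attacked by (1,5)→{1,5}; (2,3)→{3}; (3,1)→{1,3}; (4,4)→{3,4,5}. Safe: 2. Place at column 2.
Columns [5, 3, 1, 4, 2], r−c [-4, -1, 2, 0, 3], r+c [6, 5, 4, 8, 7] are all distinct, so no two queens attack.

(1,5) (2,3) (3,1) (4,4) (5,2)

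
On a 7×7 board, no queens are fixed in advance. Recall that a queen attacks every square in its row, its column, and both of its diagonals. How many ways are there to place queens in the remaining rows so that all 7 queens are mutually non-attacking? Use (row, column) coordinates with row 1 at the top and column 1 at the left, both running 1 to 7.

40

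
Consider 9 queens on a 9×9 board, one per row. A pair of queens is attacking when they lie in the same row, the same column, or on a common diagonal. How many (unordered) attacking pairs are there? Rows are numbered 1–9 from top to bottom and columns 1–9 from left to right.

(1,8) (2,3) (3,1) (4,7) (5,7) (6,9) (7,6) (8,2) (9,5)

Same column: (4,7)–(5,7) (column 7).
Same diagonal: (4,7)–(6,9) (|4−6| = |7−9| = 2).
Total attacking pairs: 2.

2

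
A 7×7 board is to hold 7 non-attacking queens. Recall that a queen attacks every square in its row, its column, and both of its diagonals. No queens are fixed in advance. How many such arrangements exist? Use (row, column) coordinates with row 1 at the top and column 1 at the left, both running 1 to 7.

Branch on row 1: col 1 → 4; col 2 → 7; col 3 → 6; col 4 → 6; col 5 → 6; col 6 → 7; col 7 → 4.
Sum: 4 + 7 + 6 + 6 + 6 + 7 + 4 = 40.
(This is the classic 7-queens count.)

40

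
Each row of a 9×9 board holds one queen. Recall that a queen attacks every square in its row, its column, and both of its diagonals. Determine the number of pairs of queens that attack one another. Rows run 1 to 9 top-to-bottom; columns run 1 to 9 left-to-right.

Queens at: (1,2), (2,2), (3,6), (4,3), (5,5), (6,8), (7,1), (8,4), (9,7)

2

Same column: (1,2)–(2,2) (column 2).
Same diagonal: (2,2)–(5,5) (|2−5| = |2−5| = 3).
Total attacking pairs: 2.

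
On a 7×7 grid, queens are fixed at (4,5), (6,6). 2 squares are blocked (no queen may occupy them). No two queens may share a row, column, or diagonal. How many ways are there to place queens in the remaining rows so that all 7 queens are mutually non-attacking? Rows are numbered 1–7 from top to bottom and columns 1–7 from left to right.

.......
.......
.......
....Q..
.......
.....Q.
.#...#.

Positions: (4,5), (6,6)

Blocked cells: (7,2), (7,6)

1

Branch on row 1: col 3 → 0; col 4 → 0; col 7 → 1.
Sum: 0 + 0 + 1 = 1.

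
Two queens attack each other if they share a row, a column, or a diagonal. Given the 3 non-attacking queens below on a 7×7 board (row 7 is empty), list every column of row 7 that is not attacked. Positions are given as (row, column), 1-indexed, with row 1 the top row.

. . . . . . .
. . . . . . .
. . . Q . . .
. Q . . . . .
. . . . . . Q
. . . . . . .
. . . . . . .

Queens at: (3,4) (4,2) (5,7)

(3,4) attacks row 7 at column 4.
(4,2) attacks row 7 at column 2 and diagonals 5.
(5,7) attacks row 7 at column 7 and diagonals 5.
Attacked columns: {2, 4, 5, 7}. Safe: {1, 3, 6}.

columns 1, 3, 6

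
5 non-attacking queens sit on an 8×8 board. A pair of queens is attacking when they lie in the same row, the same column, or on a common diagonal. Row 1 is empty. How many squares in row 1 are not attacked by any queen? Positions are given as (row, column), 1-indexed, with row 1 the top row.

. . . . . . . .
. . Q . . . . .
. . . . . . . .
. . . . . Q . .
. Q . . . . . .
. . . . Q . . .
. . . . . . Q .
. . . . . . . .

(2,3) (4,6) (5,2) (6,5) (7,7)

1

(2,3) attacks row 1 at column 3 and diagonals 2, 4.
(4,6) attacks row 1 at column 6 and diagonals 3.
(5,2) attacks row 1 at column 2 and diagonals 6.
(6,5) attacks row 1 at column 5.
(7,7) attacks row 1 at column 7 and diagonals 1.
Attacked columns: {1, 2, 3, 4, 5, 6, 7}. Safe: {8}.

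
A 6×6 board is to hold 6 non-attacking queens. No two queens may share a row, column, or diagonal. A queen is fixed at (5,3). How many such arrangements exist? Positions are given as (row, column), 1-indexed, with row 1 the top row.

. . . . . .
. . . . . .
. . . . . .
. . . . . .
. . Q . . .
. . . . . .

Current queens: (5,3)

1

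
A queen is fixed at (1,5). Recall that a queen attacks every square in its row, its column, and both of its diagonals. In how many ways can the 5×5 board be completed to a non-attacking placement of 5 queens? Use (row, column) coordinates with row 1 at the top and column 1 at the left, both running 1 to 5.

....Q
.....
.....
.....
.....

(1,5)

2

Branch on row 2: col 1 → 0; col 2 → 1; col 3 → 1.
Sum: 0 + 1 + 1 = 2.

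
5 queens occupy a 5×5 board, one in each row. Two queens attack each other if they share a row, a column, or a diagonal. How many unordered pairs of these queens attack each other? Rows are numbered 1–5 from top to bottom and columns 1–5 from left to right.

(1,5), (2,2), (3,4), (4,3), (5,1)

2

Same diagonal: (1,5)–(5,1) (|1−5| = |5−1| = 4); (3,4)–(4,3) (|3−4| = |4−3| = 1).
Total attacking pairs: 2.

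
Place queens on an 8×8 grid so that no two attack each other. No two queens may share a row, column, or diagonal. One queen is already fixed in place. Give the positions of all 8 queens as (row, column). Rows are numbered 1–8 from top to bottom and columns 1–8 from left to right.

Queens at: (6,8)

(1,6) (2,3) (3,1) (4,7) (5,5) (6,8) (7,2) (8,4)

Row 1: attacked by (6,8)→{3,8}. Safe: 1, 2, 4, 5, 6, 7. Place at column 6.
Row 2: attacked by (1,6)→{5,6,7}; (6,8)→{4,8}. Safe: 1, 2, 3. Place at column 3.
Row 3: attacked by (1,6)→{4,6,8}; (2,3)→{2,3,4}; (6,8)→{5,8}. Safe: 1, 7. Place at column 1.
Row 4: attacked by (1,6)→{3,6}; (2,3)→{1,3,5}; (3,1)→{1,2}; (6,8)→{6,8}. Safe: 4, 7. Place at column 7.
Row 5: attacked by (1,6)→{2,6}; (2,3)→{3,6}; (3,1)→{1,3}; (4,7)→{6,7,8}; (6,8)→{7,8}. Safe: 4, 5. Place at column 5.
Row 7: attacked by (1,6)→{6}; (2,3)→{3,8}; (3,1)→{1,5}; (4,7)→{4,7}; (5,5)→{3,5,7}; (6,8)→{7,8}. Safe: 2. Place at column 2.
Row 8: attacked by (1,6)→{6}; (2,3)→{3}; (3,1)→{1,6}; (4,7)→{3,7}; (5,5)→{2,5,8}; (6,8)→{6,8}; (7,2)→{1,2,3}. Safe: 4. Place at column 4.
Columns [6, 3, 1, 7, 5, 8, 2, 4], r−c [-5, -1, 2, -3, 0, -2, 5, 4], r+c [7, 5, 4, 11, 10, 14, 9, 12] are all distinct, so no two queens attack.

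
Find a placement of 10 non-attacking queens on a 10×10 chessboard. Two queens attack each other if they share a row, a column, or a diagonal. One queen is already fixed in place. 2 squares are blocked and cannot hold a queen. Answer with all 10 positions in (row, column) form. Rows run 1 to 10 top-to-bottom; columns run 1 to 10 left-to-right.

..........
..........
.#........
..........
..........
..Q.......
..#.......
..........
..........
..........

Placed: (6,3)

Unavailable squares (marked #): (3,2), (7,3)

Row 1: attacked by (6,3)→{3,8}. Safe: 1, 2, 4, 5, 6, 7, 9, 10. Place at column 6.
Row 2: attacked by (1,6)→{5,6,7}; (6,3)→{3,7}. Safe: 1, 2, 4, 8, 9, 10. Place at column 1.
Row 3: attacked by (1,6)→{4,6,8}; (2,1)→{1,2}; (6,3)→{3,6}. Blocked: 2. Safe: 5, 7, 9, 10. Place at column 7.
Row 4: attacked by (1,6)→{3,6,9}; (2,1)→{1,3}; (3,7)→{6,7,8}; (6,3)→{1,3,5}. Safe: 2, 4, 10. Place at column 10.
Row 5: attacked by (1,6)→{2,6,10}; (2,1)→{1,4}; (3,7)→{5,7,9}; (4,10)→{9,10}; (6,3)→{2,3,4}. Safe: 8. Place at column 8.
Row 7: attacked by (1,6)→{6}; (2,1)→{1,6}; (3,7)→{3,7}; (4,10)→{7,10}; (5,8)→{6,8,10}; (6,3)→{2,3,4}. Blocked: 3. Safe: 5, 9. Place at column 9.
Row 8: attacked by (1,6)→{6}; (2,1)→{1,7}; (3,7)→{2,7}; (4,10)→{6,10}; (5,8)→{5,8}; (6,3)→{1,3,5}; (7,9)→{8,9,10}. Safe: 4. Place at column 4.
Row 9: attacked by (1,6)→{6}; (2,1)→{1,8}; (3,7)→{1,7}; (4,10)→{5,10}; (5,8)→{4,8}; (6,3)→{3,6}; (7,9)→{7,9}; (8,4)→{3,4,5}. Safe: 2. Place at column 2.
Row 10: attacked by (1,6)→{6}; (2,1)→{1,9}; (3,7)→{7}; (4,10)→{4,10}; (5,8)→{3,8}; (6,3)→{3,7}; (7,9)→{6,9}; (8,4)→{2,4,6}; (9,2)→{1,2,3}. Safe: 5. Place at column 5.
Columns [6, 1, 7, 10, 8, 3, 9, 4, 2, 5], r−c [-5, 1, -4, -6, -3, 3, -2, 4, 7, 5], r+c [7, 3, 10, 14, 13, 9, 16, 12, 11, 15] are all distinct, so no two queens attack.

(1,6) (2,1) (3,7) (4,10) (5,8) (6,3) (7,9) (8,4) (9,2) (10,5)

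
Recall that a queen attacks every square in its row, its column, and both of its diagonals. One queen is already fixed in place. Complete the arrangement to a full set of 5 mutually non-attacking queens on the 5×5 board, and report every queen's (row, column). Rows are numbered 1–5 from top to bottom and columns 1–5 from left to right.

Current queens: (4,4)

(1,3) (2,5) (3,2) (4,4) (5,1)

Row 1: attacked by (4,4)→{1,4}. Safe: 2, 3, 5. Place at column 3.
Row 2: attacked by (1,3)→{2,3,4}; (4,4)→{2,4}. Safe: 1, 5. Place at column 5.
Row 3: attacked by (1,3)→{1,3,5}; (2,5)→{4,5}; (4,4)→{3,4,5}. Safe: 2. Place at column 2.
Row 5: attacked by (1,3)→{3}; (2,5)→{2,5}; (3,2)→{2,4}; (4,4)→{3,4,5}. Safe: 1. Place at column 1.
Columns [3, 5, 2, 4, 1], r−c [-2, -3, 1, 0, 4], r+c [4, 7, 5, 8, 6] are all distinct, so no two queens attack.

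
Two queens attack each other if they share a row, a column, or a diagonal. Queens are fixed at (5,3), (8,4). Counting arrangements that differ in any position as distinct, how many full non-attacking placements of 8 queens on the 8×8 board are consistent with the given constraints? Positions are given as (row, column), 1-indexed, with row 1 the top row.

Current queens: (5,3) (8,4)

Branch on row 1: col 1 → 1; col 2 → 2; col 5 → 2; col 6 → 1; col 8 → 0.
Sum: 1 + 2 + 2 + 1 + 0 = 6.

6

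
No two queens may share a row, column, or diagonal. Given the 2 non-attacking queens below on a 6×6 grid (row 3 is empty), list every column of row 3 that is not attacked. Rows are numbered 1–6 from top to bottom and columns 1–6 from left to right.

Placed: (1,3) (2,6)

(1,3) attacks row 3 at column 3 and diagonals 1, 5.
(2,6) attacks row 3 at column 6 and diagonals 5.
Attacked columns: {1, 3, 5, 6}. Safe: {2, 4}.

columns 2, 4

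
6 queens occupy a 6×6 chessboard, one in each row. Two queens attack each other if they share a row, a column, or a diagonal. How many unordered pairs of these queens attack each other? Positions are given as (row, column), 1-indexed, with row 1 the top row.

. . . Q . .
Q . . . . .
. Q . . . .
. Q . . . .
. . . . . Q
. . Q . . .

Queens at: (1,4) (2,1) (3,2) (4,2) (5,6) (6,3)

3

Same column: (3,2)–(4,2) (column 2).
Same diagonal: (1,4)–(3,2) (|1−3| = |4−2| = 2); (2,1)–(3,2) (|2−3| = |1−2| = 1).
Total attacking pairs: 3.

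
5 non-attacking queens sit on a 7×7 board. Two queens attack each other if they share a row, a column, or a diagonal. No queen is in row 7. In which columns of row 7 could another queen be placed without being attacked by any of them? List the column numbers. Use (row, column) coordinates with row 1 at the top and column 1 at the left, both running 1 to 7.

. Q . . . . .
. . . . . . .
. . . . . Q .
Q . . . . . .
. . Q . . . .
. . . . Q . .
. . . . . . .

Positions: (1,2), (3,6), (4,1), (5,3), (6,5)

columns 7

(1,2) attacks row 7 at column 2.
(3,6) attacks row 7 at column 6 and diagonals 2.
(4,1) attacks row 7 at column 1 and diagonals 4.
(5,3) attacks row 7 at column 3 and diagonals 1, 5.
(6,5) attacks row 7 at column 5 and diagonals 4, 6.
Attacked columns: {1, 2, 3, 4, 5, 6}. Safe: {7}.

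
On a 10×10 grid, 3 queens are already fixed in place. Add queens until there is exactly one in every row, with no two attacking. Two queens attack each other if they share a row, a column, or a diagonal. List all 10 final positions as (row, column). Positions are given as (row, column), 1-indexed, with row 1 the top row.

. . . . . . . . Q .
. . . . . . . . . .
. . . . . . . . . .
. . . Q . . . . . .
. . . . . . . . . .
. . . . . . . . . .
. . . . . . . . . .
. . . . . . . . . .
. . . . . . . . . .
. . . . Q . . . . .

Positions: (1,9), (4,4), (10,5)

(1,9) (2,1) (3,8) (4,4) (5,2) (6,7) (7,10) (8,6) (9,3) (10,5)

Row 2: attacked by (1,9)→{8,9,10}; (4,4)→{2,4,6}; (10,5)→{5}. Safe: 1, 3, 7. Place at column 1.
Row 3: attacked by (1,9)→{7,9}; (2,1)→{1,2}; (4,4)→{3,4,5}; (10,5)→{5}. Safe: 6, 8, 10. Place at column 8.
Row 5: attacked by (1,9)→{5,9}; (2,1)→{1,4}; (3,8)→{6,8,10}; (4,4)→{3,4,5}; (10,5)→{5,10}. Safe: 2, 7. Place at column 2.
Row 6: attacked by (1,9)→{4,9}; (2,1)→{1,5}; (3,8)→{5,8}; (4,4)→{2,4,6}; (5,2)→{1,2,3}; (10,5)→{1,5,9}. Safe: 7, 10. Place at column 7.
Row 7: attacked by (1,9)→{3,9}; (2,1)→{1,6}; (3,8)→{4,8}; (4,4)→{1,4,7}; (5,2)→{2,4}; (6,7)→{6,7,8}; (10,5)→{2,5,8}. Safe: 10. Place at column 10.
Row 8: attacked by (1,9)→{2,9}; (2,1)→{1,7}; (3,8)→{3,8}; (4,4)→{4,8}; (5,2)→{2,5}; (6,7)→{5,7,9}; (7,10)→{9,10}; (10,5)→{3,5,7}. Safe: 6. Place at column 6.
Row 9: attacked by (1,9)→{1,9}; (2,1)→{1,8}; (3,8)→{2,8}; (4,4)→{4,9}; (5,2)→{2,6}; (6,7)→{4,7,10}; (7,10)→{8,10}; (8,6)→{5,6,7}; (10,5)→{4,5,6}. Safe: 3. Place at column 3.
Columns [9, 1, 8, 4, 2, 7, 10, 6, 3, 5], r−c [-8, 1, -5, 0, 3, -1, -3, 2, 6, 5], r+c [10, 3, 11, 8, 7, 13, 17, 14, 12, 15] are all distinct, so no two queens attack.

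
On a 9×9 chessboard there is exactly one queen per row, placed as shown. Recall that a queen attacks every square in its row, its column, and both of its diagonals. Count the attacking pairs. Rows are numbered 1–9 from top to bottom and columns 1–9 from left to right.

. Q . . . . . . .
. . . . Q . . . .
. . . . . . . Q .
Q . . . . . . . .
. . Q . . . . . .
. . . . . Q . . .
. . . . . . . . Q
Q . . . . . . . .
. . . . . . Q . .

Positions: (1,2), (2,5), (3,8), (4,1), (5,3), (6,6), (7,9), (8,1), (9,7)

3

Same column: (4,1)–(8,1) (column 1).
Same diagonal: (5,3)–(9,7) (|5−9| = |3−7| = 4); (7,9)–(9,7) (|7−9| = |9−7| = 2).
Total attacking pairs: 3.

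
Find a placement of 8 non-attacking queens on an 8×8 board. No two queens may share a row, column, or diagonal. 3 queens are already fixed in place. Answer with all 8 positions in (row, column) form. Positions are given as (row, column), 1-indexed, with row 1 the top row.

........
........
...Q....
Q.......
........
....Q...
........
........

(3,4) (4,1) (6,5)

Row 1: attacked by (3,4)→{2,4,6}; (4,1)→{1,4}; (6,5)→{5}. Safe: 3, 7, 8. Place at column 8.
Row 2: attacked by (1,8)→{7,8}; (3,4)→{3,4,5}; (4,1)→{1,3}; (6,5)→{1,5}. Safe: 2, 6. Place at column 2.
Row 5: attacked by (1,8)→{4,8}; (2,2)→{2,5}; (3,4)→{2,4,6}; (4,1)→{1,2}; (6,5)→{4,5,6}. Safe: 3, 7. Place at column 7.
Row 7: attacked by (1,8)→{2,8}; (2,2)→{2,7}; (3,4)→{4,8}; (4,1)→{1,4}; (5,7)→{5,7}; (6,5)→{4,5,6}. Safe: 3. Place at column 3.
Row 8: attacked by (1,8)→{1,8}; (2,2)→{2,8}; (3,4)→{4}; (4,1)→{1,5}; (5,7)→{4,7}; (6,5)→{3,5,7}; (7,3)→{2,3,4}. Safe: 6. Place at column 6.
Columns [8, 2, 4, 1, 7, 5, 3, 6], r−c [-7, 0, -1, 3, -2, 1, 4, 2], r+c [9, 4, 7, 5, 12, 11, 10, 14] are all distinct, so no two queens attack.

(1,8) (2,2) (3,4) (4,1) (5,7) (6,5) (7,3) (8,6)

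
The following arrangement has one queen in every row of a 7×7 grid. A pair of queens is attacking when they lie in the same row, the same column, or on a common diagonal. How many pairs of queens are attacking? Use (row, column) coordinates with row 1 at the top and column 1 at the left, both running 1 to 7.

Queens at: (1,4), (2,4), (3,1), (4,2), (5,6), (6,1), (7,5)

6

Same column: (1,4)–(2,4) (column 4); (3,1)–(6,1) (column 1).
Same diagonal: (2,4)–(4,2) (|2−4| = |4−2| = 2); (3,1)–(4,2) (|3−4| = |1−2| = 1); (3,1)–(7,5) (|3−7| = |1−5| = 4); (4,2)–(7,5) (|4−7| = |2−5| = 3).
Total attacking pairs: 6.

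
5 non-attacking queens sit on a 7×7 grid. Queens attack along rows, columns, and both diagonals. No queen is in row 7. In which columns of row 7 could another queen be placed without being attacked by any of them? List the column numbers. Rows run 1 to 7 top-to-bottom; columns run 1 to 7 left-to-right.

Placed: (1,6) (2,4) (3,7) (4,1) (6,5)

(1,6) attacks row 7 at column 6.
(2,4) attacks row 7 at column 4.
(3,7) attacks row 7 at column 7 and diagonals 3.
(4,1) attacks row 7 at column 1 and diagonals 4.
(6,5) attacks row 7 at column 5 and diagonals 4, 6.
Attacked columns: {1, 3, 4, 5, 6, 7}. Safe: {2}.

columns 2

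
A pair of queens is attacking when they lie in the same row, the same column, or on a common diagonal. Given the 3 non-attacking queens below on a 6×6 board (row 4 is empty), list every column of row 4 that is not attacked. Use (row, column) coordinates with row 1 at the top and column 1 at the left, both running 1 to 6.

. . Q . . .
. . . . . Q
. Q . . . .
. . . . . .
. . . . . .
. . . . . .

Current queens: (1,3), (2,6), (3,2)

columns 5

(1,3) attacks row 4 at column 3 and diagonals 6.
(2,6) attacks row 4 at column 6 and diagonals 4.
(3,2) attacks row 4 at column 2 and diagonals 1, 3.
Attacked columns: {1, 2, 3, 4, 6}. Safe: {5}.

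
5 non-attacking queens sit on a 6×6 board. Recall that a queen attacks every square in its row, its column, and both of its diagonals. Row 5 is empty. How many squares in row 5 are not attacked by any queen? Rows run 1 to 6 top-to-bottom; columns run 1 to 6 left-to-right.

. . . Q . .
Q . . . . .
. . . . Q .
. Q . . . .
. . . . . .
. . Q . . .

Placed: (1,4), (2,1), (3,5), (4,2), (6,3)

(1,4) attacks row 5 at column 4.
(2,1) attacks row 5 at column 1 and diagonals 4.
(3,5) attacks row 5 at column 5 and diagonals 3.
(4,2) attacks row 5 at column 2 and diagonals 1, 3.
(6,3) attacks row 5 at column 3 and diagonals 2, 4.
Attacked columns: {1, 2, 3, 4, 5}. Safe: {6}.

1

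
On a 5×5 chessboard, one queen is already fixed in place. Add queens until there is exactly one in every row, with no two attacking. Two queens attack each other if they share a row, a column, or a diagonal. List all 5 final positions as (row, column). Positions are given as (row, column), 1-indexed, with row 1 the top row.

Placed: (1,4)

(1,4) (2,2) (3,5) (4,3) (5,1)

Row 2: attacked by (1,4)→{3,4,5}. Safe: 1, 2. Place at column 2.
Row 3: attacked by (1,4)→{2,4}; (2,2)→{1,2,3}. Safe: 5. Place at column 5.
Row 4: attacked by (1,4)→{1,4}; (2,2)→{2,4}; (3,5)→{4,5}. Safe: 3. Place at column 3.
Row 5: attacked by (1,4)→{4}; (2,2)→{2,5}; (3,5)→{3,5}; (4,3)→{2,3,4}. Safe: 1. Place at column 1.
Columns [4, 2, 5, 3, 1], r−c [-3, 0, -2, 1, 4], r+c [5, 4, 8, 7, 6] are all distinct, so no two queens attack.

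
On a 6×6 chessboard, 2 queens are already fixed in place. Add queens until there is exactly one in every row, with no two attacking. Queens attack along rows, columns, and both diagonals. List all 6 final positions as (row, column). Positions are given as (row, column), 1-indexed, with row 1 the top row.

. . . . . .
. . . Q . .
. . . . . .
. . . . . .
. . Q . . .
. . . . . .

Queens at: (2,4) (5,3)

Row 1: attacked by (2,4)→{3,4,5}; (5,3)→{3}. Safe: 1, 2, 6. Place at column 2.
Row 3: attacked by (1,2)→{2,4}; (2,4)→{3,4,5}; (5,3)→{1,3,5}. Safe: 6. Place at column 6.
Row 4: attacked by (1,2)→{2,5}; (2,4)→{2,4,6}; (3,6)→{5,6}; (5,3)→{2,3,4}. Safe: 1. Place at column 1.
Row 6: attacked by (1,2)→{2}; (2,4)→{4}; (3,6)→{3,6}; (4,1)→{1,3}; (5,3)→{2,3,4}. Safe: 5. Place at column 5.
Columns [2, 4, 6, 1, 3, 5], r−c [-1, -2, -3, 3, 2, 1], r+c [3, 6, 9, 5, 8, 11] are all distinct, so no two queens attack.

(1,2) (2,4) (3,6) (4,1) (5,3) (6,5)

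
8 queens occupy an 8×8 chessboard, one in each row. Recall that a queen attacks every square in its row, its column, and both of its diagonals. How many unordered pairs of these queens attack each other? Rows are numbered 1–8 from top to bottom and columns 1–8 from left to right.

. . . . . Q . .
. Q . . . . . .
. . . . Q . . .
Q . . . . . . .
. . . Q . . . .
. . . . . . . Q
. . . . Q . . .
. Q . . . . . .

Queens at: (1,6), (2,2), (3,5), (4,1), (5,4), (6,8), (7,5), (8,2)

3

Same column: (2,2)–(8,2) (column 2); (3,5)–(7,5) (column 5).
Same diagonal: (3,5)–(6,8) (|3−6| = |5−8| = 3).
Total attacking pairs: 3.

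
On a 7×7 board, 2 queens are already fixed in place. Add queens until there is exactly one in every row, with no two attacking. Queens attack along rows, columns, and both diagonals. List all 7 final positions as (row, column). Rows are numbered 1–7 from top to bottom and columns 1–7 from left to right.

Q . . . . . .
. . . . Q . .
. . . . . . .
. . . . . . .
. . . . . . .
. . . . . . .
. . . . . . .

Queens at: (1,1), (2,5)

Row 3: attacked by (1,1)→{1,3}; (2,5)→{4,5,6}. Safe: 2, 7. Place at column 2.
Row 4: attacked by (1,1)→{1,4}; (2,5)→{3,5,7}; (3,2)→{1,2,3}. Safe: 6. Place at column 6.
Row 5: attacked by (1,1)→{1,5}; (2,5)→{2,5}; (3,2)→{2,4}; (4,6)→{5,6,7}. Safe: 3. Place at column 3.
Row 6: attacked by (1,1)→{1,6}; (2,5)→{1,5}; (3,2)→{2,5}; (4,6)→{4,6}; (5,3)→{2,3,4}. Safe: 7. Place at column 7.
Row 7: attacked by (1,1)→{1,7}; (2,5)→{5}; (3,2)→{2,6}; (4,6)→{3,6}; (5,3)→{1,3,5}; (6,7)→{6,7}. Safe: 4. Place at column 4.
Columns [1, 5, 2, 6, 3, 7, 4], r−c [0, -3, 1, -2, 2, -1, 3], r+c [2, 7, 5, 10, 8, 13, 11] are all distinct, so no two queens attack.

(1,1) (2,5) (3,2) (4,6) (5,3) (6,7) (7,4)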